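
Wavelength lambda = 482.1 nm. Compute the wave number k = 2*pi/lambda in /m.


k = 2 * pi / lambda
= 6.2832 / (482.1e-9)
= 6.2832 / 4.8210e-07
= 1.3033e+07 /m

1.3033e+07


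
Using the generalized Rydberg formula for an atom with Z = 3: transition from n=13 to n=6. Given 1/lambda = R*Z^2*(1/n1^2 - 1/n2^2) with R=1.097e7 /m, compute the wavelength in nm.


1/lambda = R * Z^2 * (1/n1^2 - 1/n2^2)
= 1.097e7 * 3^2 * (1/6^2 - 1/13^2)
= 1.097e7 * 9 * (0.027778 - 0.005917)
= 2.1583e+06 /m
lambda = 1 / 2.1583e+06
= 463.3279 nm

463.3279


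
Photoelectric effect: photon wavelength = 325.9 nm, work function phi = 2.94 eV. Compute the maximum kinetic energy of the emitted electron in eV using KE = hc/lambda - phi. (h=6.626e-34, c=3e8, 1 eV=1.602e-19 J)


E_photon = hc / lambda
= (6.626e-34)(3e8) / (325.9e-9)
= 6.0994e-19 J
= 3.8074 eV
KE = E_photon - phi
= 3.8074 - 2.94
= 0.8674 eV

0.8674


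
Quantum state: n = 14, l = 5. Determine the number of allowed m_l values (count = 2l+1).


m_l ranges from -l to +l in integer steps
So m_l goes from -5 to +5
Count = 2l + 1 = 2*5 + 1
= 11

11


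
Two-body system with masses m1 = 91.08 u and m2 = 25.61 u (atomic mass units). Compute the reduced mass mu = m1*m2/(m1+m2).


mu = m1 * m2 / (m1 + m2)
= 91.08 * 25.61 / (91.08 + 25.61)
= 2332.5588 / 116.69
= 19.9894 u

19.9894


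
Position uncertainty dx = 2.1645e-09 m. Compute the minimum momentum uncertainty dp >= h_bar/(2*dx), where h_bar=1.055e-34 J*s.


dp = h_bar / (2 * dx)
= 1.055e-34 / (2 * 2.1645e-09)
= 1.055e-34 / 4.3290e-09
= 2.4371e-26 kg*m/s

2.4371e-26


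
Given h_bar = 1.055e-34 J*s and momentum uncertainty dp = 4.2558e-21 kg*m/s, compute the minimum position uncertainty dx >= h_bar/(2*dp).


dx = h_bar / (2 * dp)
= 1.055e-34 / (2 * 4.2558e-21)
= 1.055e-34 / 8.5116e-21
= 1.2395e-14 m

1.2395e-14


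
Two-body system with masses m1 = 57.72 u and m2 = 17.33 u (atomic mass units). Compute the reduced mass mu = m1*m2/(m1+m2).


mu = m1 * m2 / (m1 + m2)
= 57.72 * 17.33 / (57.72 + 17.33)
= 1000.2876 / 75.05
= 13.3283 u

13.3283


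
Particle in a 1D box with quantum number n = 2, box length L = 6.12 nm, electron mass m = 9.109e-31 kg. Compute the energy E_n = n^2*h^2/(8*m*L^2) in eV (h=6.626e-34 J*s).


E = n^2 * h^2 / (8 * m * L^2)
= 2^2 * (6.626e-34)^2 / (8 * 9.109e-31 * (6.12e-9)^2)
= 4 * 4.3904e-67 / (8 * 9.109e-31 * 3.7454e-17)
= 6.4343e-21 J
= 0.0402 eV

0.0402


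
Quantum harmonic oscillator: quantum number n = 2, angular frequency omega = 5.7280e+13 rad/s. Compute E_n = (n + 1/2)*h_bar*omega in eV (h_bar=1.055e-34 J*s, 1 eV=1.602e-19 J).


E = (n + 1/2) * h_bar * omega
= (2 + 0.5) * 1.055e-34 * 5.7280e+13
= 2.5 * 6.0430e-21
= 1.5108e-20 J
= 0.0943 eV

0.0943


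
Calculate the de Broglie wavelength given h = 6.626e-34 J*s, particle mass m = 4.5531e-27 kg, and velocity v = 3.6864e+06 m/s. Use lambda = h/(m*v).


lambda = h / (m * v)
= 6.626e-34 / (4.5531e-27 * 3.6864e+06)
= 6.626e-34 / 1.6785e-20
= 3.9477e-14 m

3.9477e-14


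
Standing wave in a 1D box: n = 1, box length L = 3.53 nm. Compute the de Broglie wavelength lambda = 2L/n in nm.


lambda = 2L / n
= 2 * 3.53 / 1
= 7.06 / 1
= 7.06 nm

7.06


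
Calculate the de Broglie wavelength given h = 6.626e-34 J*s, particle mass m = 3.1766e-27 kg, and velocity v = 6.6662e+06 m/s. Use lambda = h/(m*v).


lambda = h / (m * v)
= 6.626e-34 / (3.1766e-27 * 6.6662e+06)
= 6.626e-34 / 2.1176e-20
= 3.1290e-14 m

3.1290e-14


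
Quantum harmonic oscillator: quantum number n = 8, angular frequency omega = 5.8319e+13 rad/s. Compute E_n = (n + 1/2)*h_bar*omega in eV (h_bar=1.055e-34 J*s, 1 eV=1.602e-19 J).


E = (n + 1/2) * h_bar * omega
= (8 + 0.5) * 1.055e-34 * 5.8319e+13
= 8.5 * 6.1527e-21
= 5.2298e-20 J
= 0.3265 eV

0.3265


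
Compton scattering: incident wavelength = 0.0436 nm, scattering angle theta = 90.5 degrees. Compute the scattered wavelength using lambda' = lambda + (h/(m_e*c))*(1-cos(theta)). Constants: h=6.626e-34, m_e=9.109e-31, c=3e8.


Compton wavelength: h/(m_e*c) = 2.4247e-12 m
d_lambda = 2.4247e-12 * (1 - cos(90.5 deg))
= 2.4247e-12 * 1.008727
= 2.4459e-12 m = 0.002446 nm
lambda' = 0.0436 + 0.002446
= 0.046046 nm

0.046046


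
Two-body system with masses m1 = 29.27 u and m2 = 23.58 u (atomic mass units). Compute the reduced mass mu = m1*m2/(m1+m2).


mu = m1 * m2 / (m1 + m2)
= 29.27 * 23.58 / (29.27 + 23.58)
= 690.1866 / 52.85
= 13.0593 u

13.0593


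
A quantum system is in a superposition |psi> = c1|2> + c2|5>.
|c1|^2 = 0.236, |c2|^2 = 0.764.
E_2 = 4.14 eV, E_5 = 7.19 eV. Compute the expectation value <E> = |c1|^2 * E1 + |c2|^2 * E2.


<E> = |c1|^2 * E1 + |c2|^2 * E2
= 0.236 * 4.14 + 0.764 * 7.19
= 0.977 + 5.4932
= 6.4702 eV

6.4702


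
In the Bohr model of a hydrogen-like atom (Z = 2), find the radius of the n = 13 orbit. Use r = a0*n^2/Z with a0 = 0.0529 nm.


r = a0 * n^2 / Z
= 0.0529 * 13^2 / 2
= 0.0529 * 169 / 2
= 4.4701 nm

4.4701


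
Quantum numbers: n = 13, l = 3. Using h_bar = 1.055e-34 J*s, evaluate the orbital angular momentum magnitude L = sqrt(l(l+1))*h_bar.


L = sqrt(l*(l+1)) * h_bar
= sqrt(3 * 4) * 1.055e-34
= sqrt(12) * 1.055e-34
= 3.4641 * 1.055e-34
= 3.6546e-34 J*s

3.6546e-34


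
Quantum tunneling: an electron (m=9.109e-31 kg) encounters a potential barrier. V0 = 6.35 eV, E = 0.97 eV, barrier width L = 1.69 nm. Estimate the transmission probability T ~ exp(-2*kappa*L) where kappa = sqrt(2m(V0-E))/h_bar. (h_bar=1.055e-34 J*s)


V0 - E = 5.38 eV = 8.6188e-19 J
kappa = sqrt(2 * m * (V0-E)) / h_bar
= sqrt(2 * 9.109e-31 * 8.6188e-19) / 1.055e-34
= 1.1877e+10 /m
2*kappa*L = 2 * 1.1877e+10 * 1.69e-9
= 40.1455
T = exp(-40.1455) = 3.673046e-18

3.673046e-18


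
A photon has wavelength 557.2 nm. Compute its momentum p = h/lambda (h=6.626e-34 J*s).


p = h / lambda
= 6.626e-34 / (557.2e-9)
= 6.626e-34 / 5.5720e-07
= 1.1892e-27 kg*m/s

1.1892e-27


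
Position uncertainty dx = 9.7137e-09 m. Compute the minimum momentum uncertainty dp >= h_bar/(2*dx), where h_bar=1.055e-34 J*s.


dp = h_bar / (2 * dx)
= 1.055e-34 / (2 * 9.7137e-09)
= 1.055e-34 / 1.9427e-08
= 5.4305e-27 kg*m/s

5.4305e-27


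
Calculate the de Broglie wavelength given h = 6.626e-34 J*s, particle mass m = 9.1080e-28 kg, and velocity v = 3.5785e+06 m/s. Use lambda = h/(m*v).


lambda = h / (m * v)
= 6.626e-34 / (9.1080e-28 * 3.5785e+06)
= 6.626e-34 / 3.2593e-21
= 2.0330e-13 m

2.0330e-13


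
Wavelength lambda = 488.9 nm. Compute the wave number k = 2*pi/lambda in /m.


k = 2 * pi / lambda
= 6.2832 / (488.9e-9)
= 6.2832 / 4.8890e-07
= 1.2852e+07 /m

1.2852e+07


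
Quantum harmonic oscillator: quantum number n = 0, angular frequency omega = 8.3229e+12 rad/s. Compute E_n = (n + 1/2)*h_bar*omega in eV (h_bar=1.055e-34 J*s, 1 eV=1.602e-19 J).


E = (n + 1/2) * h_bar * omega
= (0 + 0.5) * 1.055e-34 * 8.3229e+12
= 0.5 * 8.7807e-22
= 4.3903e-22 J
= 0.0027 eV

0.0027


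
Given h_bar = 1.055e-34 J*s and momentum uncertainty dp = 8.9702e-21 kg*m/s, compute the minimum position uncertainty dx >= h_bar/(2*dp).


dx = h_bar / (2 * dp)
= 1.055e-34 / (2 * 8.9702e-21)
= 1.055e-34 / 1.7940e-20
= 5.8806e-15 m

5.8806e-15


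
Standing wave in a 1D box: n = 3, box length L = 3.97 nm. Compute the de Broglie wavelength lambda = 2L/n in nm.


lambda = 2L / n
= 2 * 3.97 / 3
= 7.94 / 3
= 2.6467 nm

2.6467


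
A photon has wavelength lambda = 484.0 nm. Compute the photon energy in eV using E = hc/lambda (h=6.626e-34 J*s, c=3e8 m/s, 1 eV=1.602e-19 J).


E = hc / lambda
= (6.626e-34)(3e8) / (484.0e-9)
= 1.9878e-25 / 4.8400e-07
= 4.1070e-19 J
Converting to eV: 4.1070e-19 / 1.602e-19
= 2.5637 eV

2.5637


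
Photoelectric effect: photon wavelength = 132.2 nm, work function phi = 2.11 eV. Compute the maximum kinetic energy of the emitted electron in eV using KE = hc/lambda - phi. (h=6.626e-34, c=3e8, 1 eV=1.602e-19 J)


E_photon = hc / lambda
= (6.626e-34)(3e8) / (132.2e-9)
= 1.5036e-18 J
= 9.386 eV
KE = E_photon - phi
= 9.386 - 2.11
= 7.276 eV

7.276


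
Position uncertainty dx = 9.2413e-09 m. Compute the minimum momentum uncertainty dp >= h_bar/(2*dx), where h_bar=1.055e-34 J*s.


dp = h_bar / (2 * dx)
= 1.055e-34 / (2 * 9.2413e-09)
= 1.055e-34 / 1.8483e-08
= 5.7081e-27 kg*m/s

5.7081e-27


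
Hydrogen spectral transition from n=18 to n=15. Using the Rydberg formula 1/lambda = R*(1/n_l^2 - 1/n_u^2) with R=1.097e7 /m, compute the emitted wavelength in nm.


1/lambda = R * (1/n_l^2 - 1/n_u^2)
= 1.097e7 * (1/15^2 - 1/18^2)
= 1.097e7 * (0.004444 - 0.003086)
= 1.097e7 * 0.001358
= 1.4898e+04 /m
lambda = 1 / 1.4898e+04 = 67125.2175 nm

67125.2175


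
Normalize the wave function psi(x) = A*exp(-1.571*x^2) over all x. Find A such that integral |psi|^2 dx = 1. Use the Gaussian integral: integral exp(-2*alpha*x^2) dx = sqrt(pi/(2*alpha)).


integral |psi|^2 dx = A^2 * sqrt(pi/(2*alpha)) = 1
A^2 = sqrt(2*alpha/pi)
= sqrt(2 * 1.571 / pi)
= 1.000065
A = sqrt(1.000065)
= 1.0

1.0


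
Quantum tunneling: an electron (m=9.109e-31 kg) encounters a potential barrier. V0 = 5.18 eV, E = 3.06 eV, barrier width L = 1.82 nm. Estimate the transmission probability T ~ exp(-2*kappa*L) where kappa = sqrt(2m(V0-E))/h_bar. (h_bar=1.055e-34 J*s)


V0 - E = 2.12 eV = 3.3962e-19 J
kappa = sqrt(2 * m * (V0-E)) / h_bar
= sqrt(2 * 9.109e-31 * 3.3962e-19) / 1.055e-34
= 7.4558e+09 /m
2*kappa*L = 2 * 7.4558e+09 * 1.82e-9
= 27.1393
T = exp(-27.1393) = 1.635147e-12

1.635147e-12


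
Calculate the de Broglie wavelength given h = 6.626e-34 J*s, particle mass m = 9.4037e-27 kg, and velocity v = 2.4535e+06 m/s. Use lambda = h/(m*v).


lambda = h / (m * v)
= 6.626e-34 / (9.4037e-27 * 2.4535e+06)
= 6.626e-34 / 2.3072e-20
= 2.8719e-14 m

2.8719e-14


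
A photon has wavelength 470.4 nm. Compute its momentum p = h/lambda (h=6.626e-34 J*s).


p = h / lambda
= 6.626e-34 / (470.4e-9)
= 6.626e-34 / 4.7040e-07
= 1.4086e-27 kg*m/s

1.4086e-27


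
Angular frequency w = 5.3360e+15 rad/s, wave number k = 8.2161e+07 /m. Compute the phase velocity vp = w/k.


vp = w / k
= 5.3360e+15 / 8.2161e+07
= 6.4946e+07 m/s

6.4946e+07


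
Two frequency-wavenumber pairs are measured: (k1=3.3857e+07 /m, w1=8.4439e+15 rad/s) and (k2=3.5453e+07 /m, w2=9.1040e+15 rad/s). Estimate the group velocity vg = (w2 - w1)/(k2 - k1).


vg = (w2 - w1) / (k2 - k1)
= (9.1040e+15 - 8.4439e+15) / (3.5453e+07 - 3.3857e+07)
= 6.6010e+14 / 1.5960e+06
= 4.1360e+08 m/s

4.1360e+08


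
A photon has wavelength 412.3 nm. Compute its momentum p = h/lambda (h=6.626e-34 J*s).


p = h / lambda
= 6.626e-34 / (412.3e-9)
= 6.626e-34 / 4.1230e-07
= 1.6071e-27 kg*m/s

1.6071e-27


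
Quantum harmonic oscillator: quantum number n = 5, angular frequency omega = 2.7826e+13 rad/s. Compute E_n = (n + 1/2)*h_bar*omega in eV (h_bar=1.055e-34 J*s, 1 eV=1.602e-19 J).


E = (n + 1/2) * h_bar * omega
= (5 + 0.5) * 1.055e-34 * 2.7826e+13
= 5.5 * 2.9356e-21
= 1.6146e-20 J
= 0.1008 eV

0.1008


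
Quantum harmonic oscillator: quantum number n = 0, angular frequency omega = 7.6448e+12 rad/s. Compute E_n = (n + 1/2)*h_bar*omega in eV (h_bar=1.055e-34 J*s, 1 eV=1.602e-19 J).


E = (n + 1/2) * h_bar * omega
= (0 + 0.5) * 1.055e-34 * 7.6448e+12
= 0.5 * 8.0653e-22
= 4.0326e-22 J
= 0.0025 eV

0.0025


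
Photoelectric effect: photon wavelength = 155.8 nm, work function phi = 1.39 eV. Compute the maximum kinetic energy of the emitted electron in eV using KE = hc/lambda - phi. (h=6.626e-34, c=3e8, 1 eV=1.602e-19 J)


E_photon = hc / lambda
= (6.626e-34)(3e8) / (155.8e-9)
= 1.2759e-18 J
= 7.9642 eV
KE = E_photon - phi
= 7.9642 - 1.39
= 6.5742 eV

6.5742


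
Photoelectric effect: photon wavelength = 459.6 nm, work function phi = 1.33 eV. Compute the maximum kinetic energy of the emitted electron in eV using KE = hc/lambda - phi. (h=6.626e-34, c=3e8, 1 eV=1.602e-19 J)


E_photon = hc / lambda
= (6.626e-34)(3e8) / (459.6e-9)
= 4.3251e-19 J
= 2.6998 eV
KE = E_photon - phi
= 2.6998 - 1.33
= 1.3698 eV

1.3698


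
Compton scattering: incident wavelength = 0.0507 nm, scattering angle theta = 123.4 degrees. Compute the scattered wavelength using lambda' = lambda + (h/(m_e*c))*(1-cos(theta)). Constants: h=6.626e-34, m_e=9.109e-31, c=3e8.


Compton wavelength: h/(m_e*c) = 2.4247e-12 m
d_lambda = 2.4247e-12 * (1 - cos(123.4 deg))
= 2.4247e-12 * 1.550481
= 3.7595e-12 m = 0.003759 nm
lambda' = 0.0507 + 0.003759
= 0.054459 nm

0.054459


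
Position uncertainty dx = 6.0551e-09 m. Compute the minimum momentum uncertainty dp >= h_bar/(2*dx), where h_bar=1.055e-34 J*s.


dp = h_bar / (2 * dx)
= 1.055e-34 / (2 * 6.0551e-09)
= 1.055e-34 / 1.2110e-08
= 8.7117e-27 kg*m/s

8.7117e-27


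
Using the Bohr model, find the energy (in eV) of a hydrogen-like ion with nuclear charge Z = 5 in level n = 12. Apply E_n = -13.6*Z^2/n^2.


E_n = -13.6 * Z^2 / n^2
= -13.6 * 5^2 / 12^2
= -13.6 * 25 / 144
= -2.3611 eV

-2.3611


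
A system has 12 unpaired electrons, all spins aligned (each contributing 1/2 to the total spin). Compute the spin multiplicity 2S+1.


Total spin S = N * (1/2) = 12 * 0.5 = 6.0
Spin multiplicity = 2S + 1
= 2 * 6.0 + 1
= 13

13


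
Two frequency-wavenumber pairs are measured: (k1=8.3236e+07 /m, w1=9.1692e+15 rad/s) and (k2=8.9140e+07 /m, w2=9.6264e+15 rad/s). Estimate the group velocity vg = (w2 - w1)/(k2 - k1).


vg = (w2 - w1) / (k2 - k1)
= (9.6264e+15 - 9.1692e+15) / (8.9140e+07 - 8.3236e+07)
= 4.5720e+14 / 5.9040e+06
= 7.7439e+07 m/s

7.7439e+07


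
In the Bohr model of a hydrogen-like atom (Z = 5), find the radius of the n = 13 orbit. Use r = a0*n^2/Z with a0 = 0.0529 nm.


r = a0 * n^2 / Z
= 0.0529 * 13^2 / 5
= 0.0529 * 169 / 5
= 1.788 nm

1.788


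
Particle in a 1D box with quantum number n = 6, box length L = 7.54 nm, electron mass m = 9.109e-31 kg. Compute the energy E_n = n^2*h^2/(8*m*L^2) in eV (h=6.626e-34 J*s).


E = n^2 * h^2 / (8 * m * L^2)
= 6^2 * (6.626e-34)^2 / (8 * 9.109e-31 * (7.54e-9)^2)
= 36 * 4.3904e-67 / (8 * 9.109e-31 * 5.6852e-17)
= 3.8151e-20 J
= 0.2381 eV

0.2381


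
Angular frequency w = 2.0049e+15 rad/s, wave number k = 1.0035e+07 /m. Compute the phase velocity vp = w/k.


vp = w / k
= 2.0049e+15 / 1.0035e+07
= 1.9979e+08 m/s

1.9979e+08


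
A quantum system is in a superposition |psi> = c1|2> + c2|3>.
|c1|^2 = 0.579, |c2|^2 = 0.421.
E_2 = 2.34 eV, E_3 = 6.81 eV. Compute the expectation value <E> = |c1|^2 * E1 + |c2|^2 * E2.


<E> = |c1|^2 * E1 + |c2|^2 * E2
= 0.579 * 2.34 + 0.421 * 6.81
= 1.3549 + 2.867
= 4.2219 eV

4.2219


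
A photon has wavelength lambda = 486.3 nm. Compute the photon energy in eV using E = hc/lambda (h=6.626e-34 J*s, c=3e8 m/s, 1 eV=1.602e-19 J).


E = hc / lambda
= (6.626e-34)(3e8) / (486.3e-9)
= 1.9878e-25 / 4.8630e-07
= 4.0876e-19 J
Converting to eV: 4.0876e-19 / 1.602e-19
= 2.5516 eV

2.5516


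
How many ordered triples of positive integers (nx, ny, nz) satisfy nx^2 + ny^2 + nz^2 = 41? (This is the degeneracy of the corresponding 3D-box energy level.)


Enumerate all (nx, ny, nz) with nx^2 + ny^2 + nz^2 = 41:
(1,2,6)
(1,6,2)
(2,1,6)
(2,6,1)
(3,4,4)
(4,3,4)
(4,4,3)
(6,1,2)
(6,2,1)
Total degeneracy = 9

9


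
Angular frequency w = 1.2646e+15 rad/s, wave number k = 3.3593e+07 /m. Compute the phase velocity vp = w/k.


vp = w / k
= 1.2646e+15 / 3.3593e+07
= 3.7645e+07 m/s

3.7645e+07


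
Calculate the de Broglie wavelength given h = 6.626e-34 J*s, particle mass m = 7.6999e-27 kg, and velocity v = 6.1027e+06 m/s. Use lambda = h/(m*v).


lambda = h / (m * v)
= 6.626e-34 / (7.6999e-27 * 6.1027e+06)
= 6.626e-34 / 4.6990e-20
= 1.4101e-14 m

1.4101e-14


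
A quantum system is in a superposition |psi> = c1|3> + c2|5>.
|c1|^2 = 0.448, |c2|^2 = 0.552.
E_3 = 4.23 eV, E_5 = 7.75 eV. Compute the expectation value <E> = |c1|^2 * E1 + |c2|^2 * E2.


<E> = |c1|^2 * E1 + |c2|^2 * E2
= 0.448 * 4.23 + 0.552 * 7.75
= 1.895 + 4.278
= 6.173 eV

6.173


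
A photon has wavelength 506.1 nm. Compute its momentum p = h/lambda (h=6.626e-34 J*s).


p = h / lambda
= 6.626e-34 / (506.1e-9)
= 6.626e-34 / 5.0610e-07
= 1.3092e-27 kg*m/s

1.3092e-27


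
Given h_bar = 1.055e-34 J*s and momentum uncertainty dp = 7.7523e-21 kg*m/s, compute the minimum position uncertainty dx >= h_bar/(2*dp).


dx = h_bar / (2 * dp)
= 1.055e-34 / (2 * 7.7523e-21)
= 1.055e-34 / 1.5505e-20
= 6.8044e-15 m

6.8044e-15


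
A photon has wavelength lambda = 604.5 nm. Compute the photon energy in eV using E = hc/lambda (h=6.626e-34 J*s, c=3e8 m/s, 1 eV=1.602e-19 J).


E = hc / lambda
= (6.626e-34)(3e8) / (604.5e-9)
= 1.9878e-25 / 6.0450e-07
= 3.2883e-19 J
Converting to eV: 3.2883e-19 / 1.602e-19
= 2.0526 eV

2.0526


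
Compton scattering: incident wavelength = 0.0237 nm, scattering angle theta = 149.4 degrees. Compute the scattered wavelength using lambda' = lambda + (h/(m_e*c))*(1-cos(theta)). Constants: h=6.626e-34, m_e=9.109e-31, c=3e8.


Compton wavelength: h/(m_e*c) = 2.4247e-12 m
d_lambda = 2.4247e-12 * (1 - cos(149.4 deg))
= 2.4247e-12 * 1.860742
= 4.5118e-12 m = 0.004512 nm
lambda' = 0.0237 + 0.004512
= 0.028212 nm

0.028212


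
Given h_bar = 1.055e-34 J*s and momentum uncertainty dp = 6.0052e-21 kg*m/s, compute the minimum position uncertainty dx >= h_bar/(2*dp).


dx = h_bar / (2 * dp)
= 1.055e-34 / (2 * 6.0052e-21)
= 1.055e-34 / 1.2010e-20
= 8.7841e-15 m

8.7841e-15


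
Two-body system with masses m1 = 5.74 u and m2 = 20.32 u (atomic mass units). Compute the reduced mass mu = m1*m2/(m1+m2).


mu = m1 * m2 / (m1 + m2)
= 5.74 * 20.32 / (5.74 + 20.32)
= 116.6368 / 26.06
= 4.4757 u

4.4757


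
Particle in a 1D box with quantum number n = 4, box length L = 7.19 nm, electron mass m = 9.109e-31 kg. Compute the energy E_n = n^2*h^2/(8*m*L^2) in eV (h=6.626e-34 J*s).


E = n^2 * h^2 / (8 * m * L^2)
= 4^2 * (6.626e-34)^2 / (8 * 9.109e-31 * (7.19e-9)^2)
= 16 * 4.3904e-67 / (8 * 9.109e-31 * 5.1696e-17)
= 1.8647e-20 J
= 0.1164 eV

0.1164


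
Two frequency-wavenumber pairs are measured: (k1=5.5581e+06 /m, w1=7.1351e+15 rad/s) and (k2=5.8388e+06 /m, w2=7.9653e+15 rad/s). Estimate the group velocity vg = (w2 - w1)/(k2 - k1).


vg = (w2 - w1) / (k2 - k1)
= (7.9653e+15 - 7.1351e+15) / (5.8388e+06 - 5.5581e+06)
= 8.3020e+14 / 2.8070e+05
= 2.9576e+09 m/s

2.9576e+09


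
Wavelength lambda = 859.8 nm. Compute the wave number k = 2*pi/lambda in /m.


k = 2 * pi / lambda
= 6.2832 / (859.8e-9)
= 6.2832 / 8.5980e-07
= 7.3077e+06 /m

7.3077e+06


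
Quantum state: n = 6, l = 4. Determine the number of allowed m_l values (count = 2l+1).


m_l ranges from -l to +l in integer steps
So m_l goes from -4 to +4
Count = 2l + 1 = 2*4 + 1
= 9

9


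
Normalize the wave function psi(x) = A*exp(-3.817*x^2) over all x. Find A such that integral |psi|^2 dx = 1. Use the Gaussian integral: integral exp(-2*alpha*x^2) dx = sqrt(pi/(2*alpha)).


integral |psi|^2 dx = A^2 * sqrt(pi/(2*alpha)) = 1
A^2 = sqrt(2*alpha/pi)
= sqrt(2 * 3.817 / pi)
= 1.558839
A = sqrt(1.558839)
= 1.2485

1.2485


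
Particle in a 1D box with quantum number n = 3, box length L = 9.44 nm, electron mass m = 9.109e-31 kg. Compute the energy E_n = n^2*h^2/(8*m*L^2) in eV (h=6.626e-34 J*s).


E = n^2 * h^2 / (8 * m * L^2)
= 3^2 * (6.626e-34)^2 / (8 * 9.109e-31 * (9.44e-9)^2)
= 9 * 4.3904e-67 / (8 * 9.109e-31 * 8.9114e-17)
= 6.0847e-21 J
= 0.038 eV

0.038


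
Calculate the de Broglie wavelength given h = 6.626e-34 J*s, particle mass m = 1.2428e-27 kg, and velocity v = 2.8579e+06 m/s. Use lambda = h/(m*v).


lambda = h / (m * v)
= 6.626e-34 / (1.2428e-27 * 2.8579e+06)
= 6.626e-34 / 3.5518e-21
= 1.8655e-13 m

1.8655e-13


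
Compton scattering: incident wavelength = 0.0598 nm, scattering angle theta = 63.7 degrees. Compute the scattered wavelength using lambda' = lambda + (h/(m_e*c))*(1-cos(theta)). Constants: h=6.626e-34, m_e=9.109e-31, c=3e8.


Compton wavelength: h/(m_e*c) = 2.4247e-12 m
d_lambda = 2.4247e-12 * (1 - cos(63.7 deg))
= 2.4247e-12 * 0.556929
= 1.3504e-12 m = 0.00135 nm
lambda' = 0.0598 + 0.00135
= 0.06115 nm

0.06115


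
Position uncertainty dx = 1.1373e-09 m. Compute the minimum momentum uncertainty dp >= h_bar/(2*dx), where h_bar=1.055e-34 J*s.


dp = h_bar / (2 * dx)
= 1.055e-34 / (2 * 1.1373e-09)
= 1.055e-34 / 2.2746e-09
= 4.6382e-26 kg*m/s

4.6382e-26


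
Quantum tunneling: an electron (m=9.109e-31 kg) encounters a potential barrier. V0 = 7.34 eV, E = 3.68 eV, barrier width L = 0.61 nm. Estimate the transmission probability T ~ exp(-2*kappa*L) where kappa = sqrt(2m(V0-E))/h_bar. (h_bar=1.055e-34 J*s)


V0 - E = 3.66 eV = 5.8633e-19 J
kappa = sqrt(2 * m * (V0-E)) / h_bar
= sqrt(2 * 9.109e-31 * 5.8633e-19) / 1.055e-34
= 9.7965e+09 /m
2*kappa*L = 2 * 9.7965e+09 * 0.61e-9
= 11.9517
T = exp(-11.9517) = 6.448291e-06

6.448291e-06


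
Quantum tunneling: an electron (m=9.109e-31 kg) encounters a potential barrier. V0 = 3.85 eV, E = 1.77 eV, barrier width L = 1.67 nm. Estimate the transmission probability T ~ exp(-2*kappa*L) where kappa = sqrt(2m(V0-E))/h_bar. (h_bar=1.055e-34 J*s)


V0 - E = 2.08 eV = 3.3322e-19 J
kappa = sqrt(2 * m * (V0-E)) / h_bar
= sqrt(2 * 9.109e-31 * 3.3322e-19) / 1.055e-34
= 7.3852e+09 /m
2*kappa*L = 2 * 7.3852e+09 * 1.67e-9
= 24.6665
T = exp(-24.6665) = 1.938569e-11

1.938569e-11


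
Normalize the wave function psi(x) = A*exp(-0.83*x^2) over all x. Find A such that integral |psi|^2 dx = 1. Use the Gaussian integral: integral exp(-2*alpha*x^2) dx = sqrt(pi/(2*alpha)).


integral |psi|^2 dx = A^2 * sqrt(pi/(2*alpha)) = 1
A^2 = sqrt(2*alpha/pi)
= sqrt(2 * 0.83 / pi)
= 0.726907
A = sqrt(0.726907)
= 0.8526

0.8526


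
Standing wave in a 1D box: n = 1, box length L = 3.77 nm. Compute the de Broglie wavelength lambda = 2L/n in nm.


lambda = 2L / n
= 2 * 3.77 / 1
= 7.54 / 1
= 7.54 nm

7.54


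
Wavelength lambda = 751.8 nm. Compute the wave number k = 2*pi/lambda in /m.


k = 2 * pi / lambda
= 6.2832 / (751.8e-9)
= 6.2832 / 7.5180e-07
= 8.3575e+06 /m

8.3575e+06


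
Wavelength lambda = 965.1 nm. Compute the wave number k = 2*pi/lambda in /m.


k = 2 * pi / lambda
= 6.2832 / (965.1e-9)
= 6.2832 / 9.6510e-07
= 6.5104e+06 /m

6.5104e+06


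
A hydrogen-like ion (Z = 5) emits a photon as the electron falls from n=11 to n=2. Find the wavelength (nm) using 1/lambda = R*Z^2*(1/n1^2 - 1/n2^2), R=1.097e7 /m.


1/lambda = R * Z^2 * (1/n1^2 - 1/n2^2)
= 1.097e7 * 5^2 * (1/2^2 - 1/11^2)
= 1.097e7 * 25 * (0.25 - 0.008264)
= 6.6296e+07 /m
lambda = 1 / 6.6296e+07
= 15.0839 nm

15.0839


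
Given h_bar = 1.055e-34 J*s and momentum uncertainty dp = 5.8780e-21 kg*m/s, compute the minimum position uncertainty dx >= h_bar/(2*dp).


dx = h_bar / (2 * dp)
= 1.055e-34 / (2 * 5.8780e-21)
= 1.055e-34 / 1.1756e-20
= 8.9741e-15 m

8.9741e-15


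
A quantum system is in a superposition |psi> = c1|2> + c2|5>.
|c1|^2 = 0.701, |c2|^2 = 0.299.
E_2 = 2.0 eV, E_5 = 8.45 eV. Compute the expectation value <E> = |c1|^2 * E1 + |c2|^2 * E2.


<E> = |c1|^2 * E1 + |c2|^2 * E2
= 0.701 * 2.0 + 0.299 * 8.45
= 1.402 + 2.5265
= 3.9285 eV

3.9285


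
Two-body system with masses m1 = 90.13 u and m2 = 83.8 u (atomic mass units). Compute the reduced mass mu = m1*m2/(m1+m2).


mu = m1 * m2 / (m1 + m2)
= 90.13 * 83.8 / (90.13 + 83.8)
= 7552.894 / 173.93
= 43.4249 u

43.4249


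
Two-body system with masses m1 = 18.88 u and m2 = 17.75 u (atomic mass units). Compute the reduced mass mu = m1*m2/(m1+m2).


mu = m1 * m2 / (m1 + m2)
= 18.88 * 17.75 / (18.88 + 17.75)
= 335.12 / 36.63
= 9.1488 u

9.1488


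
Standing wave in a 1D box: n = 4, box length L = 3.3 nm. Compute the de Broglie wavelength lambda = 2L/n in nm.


lambda = 2L / n
= 2 * 3.3 / 4
= 6.6 / 4
= 1.65 nm

1.65


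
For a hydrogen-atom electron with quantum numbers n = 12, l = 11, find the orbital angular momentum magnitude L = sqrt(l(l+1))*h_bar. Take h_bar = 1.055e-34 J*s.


L = sqrt(l*(l+1)) * h_bar
= sqrt(11 * 12) * 1.055e-34
= sqrt(132) * 1.055e-34
= 11.4891 * 1.055e-34
= 1.2121e-33 J*s

1.2121e-33


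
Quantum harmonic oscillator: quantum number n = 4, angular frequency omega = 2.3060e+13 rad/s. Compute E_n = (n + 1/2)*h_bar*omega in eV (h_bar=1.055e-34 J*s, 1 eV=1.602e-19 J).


E = (n + 1/2) * h_bar * omega
= (4 + 0.5) * 1.055e-34 * 2.3060e+13
= 4.5 * 2.4328e-21
= 1.0948e-20 J
= 0.0683 eV

0.0683


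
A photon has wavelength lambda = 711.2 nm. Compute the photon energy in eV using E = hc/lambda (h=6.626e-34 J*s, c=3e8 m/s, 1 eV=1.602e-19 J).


E = hc / lambda
= (6.626e-34)(3e8) / (711.2e-9)
= 1.9878e-25 / 7.1120e-07
= 2.7950e-19 J
Converting to eV: 2.7950e-19 / 1.602e-19
= 1.7447 eV

1.7447


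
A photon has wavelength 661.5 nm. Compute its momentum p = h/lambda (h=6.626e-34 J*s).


p = h / lambda
= 6.626e-34 / (661.5e-9)
= 6.626e-34 / 6.6150e-07
= 1.0017e-27 kg*m/s

1.0017e-27


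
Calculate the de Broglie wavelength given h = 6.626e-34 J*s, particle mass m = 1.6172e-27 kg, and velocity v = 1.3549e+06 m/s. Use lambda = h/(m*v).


lambda = h / (m * v)
= 6.626e-34 / (1.6172e-27 * 1.3549e+06)
= 6.626e-34 / 2.1911e-21
= 3.0240e-13 m

3.0240e-13


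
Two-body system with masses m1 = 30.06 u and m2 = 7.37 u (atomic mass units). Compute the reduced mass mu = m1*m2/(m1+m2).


mu = m1 * m2 / (m1 + m2)
= 30.06 * 7.37 / (30.06 + 7.37)
= 221.5422 / 37.43
= 5.9188 u

5.9188


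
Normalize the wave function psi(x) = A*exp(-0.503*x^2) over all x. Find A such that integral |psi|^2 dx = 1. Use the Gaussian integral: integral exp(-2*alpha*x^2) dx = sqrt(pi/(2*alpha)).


integral |psi|^2 dx = A^2 * sqrt(pi/(2*alpha)) = 1
A^2 = sqrt(2*alpha/pi)
= sqrt(2 * 0.503 / pi)
= 0.56588
A = sqrt(0.56588)
= 0.7522

0.7522


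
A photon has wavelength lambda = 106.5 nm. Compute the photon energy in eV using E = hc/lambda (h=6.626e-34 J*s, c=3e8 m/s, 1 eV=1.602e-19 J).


E = hc / lambda
= (6.626e-34)(3e8) / (106.5e-9)
= 1.9878e-25 / 1.0650e-07
= 1.8665e-18 J
Converting to eV: 1.8665e-18 / 1.602e-19
= 11.6509 eV

11.6509


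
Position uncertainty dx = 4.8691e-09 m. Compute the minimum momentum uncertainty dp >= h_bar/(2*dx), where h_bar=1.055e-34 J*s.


dp = h_bar / (2 * dx)
= 1.055e-34 / (2 * 4.8691e-09)
= 1.055e-34 / 9.7382e-09
= 1.0834e-26 kg*m/s

1.0834e-26


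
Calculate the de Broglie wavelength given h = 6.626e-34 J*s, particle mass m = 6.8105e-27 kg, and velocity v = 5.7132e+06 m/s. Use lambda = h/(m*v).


lambda = h / (m * v)
= 6.626e-34 / (6.8105e-27 * 5.7132e+06)
= 6.626e-34 / 3.8910e-20
= 1.7029e-14 m

1.7029e-14


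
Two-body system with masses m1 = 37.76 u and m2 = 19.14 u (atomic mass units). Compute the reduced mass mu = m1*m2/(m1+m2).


mu = m1 * m2 / (m1 + m2)
= 37.76 * 19.14 / (37.76 + 19.14)
= 722.7264 / 56.9
= 12.7017 u

12.7017


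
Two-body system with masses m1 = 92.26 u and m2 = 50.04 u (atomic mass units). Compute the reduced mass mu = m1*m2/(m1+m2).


mu = m1 * m2 / (m1 + m2)
= 92.26 * 50.04 / (92.26 + 50.04)
= 4616.6904 / 142.3
= 32.4434 u

32.4434


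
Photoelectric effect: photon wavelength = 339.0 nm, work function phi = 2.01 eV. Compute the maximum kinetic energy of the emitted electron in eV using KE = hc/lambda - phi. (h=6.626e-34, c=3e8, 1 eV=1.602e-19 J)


E_photon = hc / lambda
= (6.626e-34)(3e8) / (339.0e-9)
= 5.8637e-19 J
= 3.6602 eV
KE = E_photon - phi
= 3.6602 - 2.01
= 1.6502 eV

1.6502


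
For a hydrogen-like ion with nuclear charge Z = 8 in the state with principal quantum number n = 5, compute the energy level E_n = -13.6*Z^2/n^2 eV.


E_n = -13.6 * Z^2 / n^2
= -13.6 * 8^2 / 5^2
= -13.6 * 64 / 25
= -34.816 eV

-34.816


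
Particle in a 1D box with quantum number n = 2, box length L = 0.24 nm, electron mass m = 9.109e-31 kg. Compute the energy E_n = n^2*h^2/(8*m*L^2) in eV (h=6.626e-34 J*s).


E = n^2 * h^2 / (8 * m * L^2)
= 2^2 * (6.626e-34)^2 / (8 * 9.109e-31 * (0.24e-9)^2)
= 4 * 4.3904e-67 / (8 * 9.109e-31 * 5.7600e-20)
= 4.1839e-18 J
= 26.1166 eV

26.1166


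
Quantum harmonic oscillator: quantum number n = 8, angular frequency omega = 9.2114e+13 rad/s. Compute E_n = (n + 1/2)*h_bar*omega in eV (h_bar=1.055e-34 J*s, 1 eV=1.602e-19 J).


E = (n + 1/2) * h_bar * omega
= (8 + 0.5) * 1.055e-34 * 9.2114e+13
= 8.5 * 9.7180e-21
= 8.2603e-20 J
= 0.5156 eV

0.5156


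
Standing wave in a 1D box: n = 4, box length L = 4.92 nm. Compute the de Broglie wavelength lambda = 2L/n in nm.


lambda = 2L / n
= 2 * 4.92 / 4
= 9.84 / 4
= 2.46 nm

2.46


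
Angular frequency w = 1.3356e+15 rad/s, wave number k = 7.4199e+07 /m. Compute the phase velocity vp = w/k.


vp = w / k
= 1.3356e+15 / 7.4199e+07
= 1.8000e+07 m/s

1.8000e+07


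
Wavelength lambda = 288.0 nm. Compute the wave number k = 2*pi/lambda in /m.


k = 2 * pi / lambda
= 6.2832 / (288.0e-9)
= 6.2832 / 2.8800e-07
= 2.1817e+07 /m

2.1817e+07


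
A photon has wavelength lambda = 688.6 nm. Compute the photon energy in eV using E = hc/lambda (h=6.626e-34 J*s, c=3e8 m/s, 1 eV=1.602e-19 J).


E = hc / lambda
= (6.626e-34)(3e8) / (688.6e-9)
= 1.9878e-25 / 6.8860e-07
= 2.8867e-19 J
Converting to eV: 2.8867e-19 / 1.602e-19
= 1.802 eV

1.802


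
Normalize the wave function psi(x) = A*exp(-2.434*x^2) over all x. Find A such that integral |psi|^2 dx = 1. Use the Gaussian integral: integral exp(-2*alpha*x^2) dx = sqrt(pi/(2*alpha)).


integral |psi|^2 dx = A^2 * sqrt(pi/(2*alpha)) = 1
A^2 = sqrt(2*alpha/pi)
= sqrt(2 * 2.434 / pi)
= 1.244802
A = sqrt(1.244802)
= 1.1157

1.1157


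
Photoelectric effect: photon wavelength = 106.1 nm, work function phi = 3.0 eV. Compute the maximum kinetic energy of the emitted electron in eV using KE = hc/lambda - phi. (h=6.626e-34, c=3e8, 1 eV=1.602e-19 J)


E_photon = hc / lambda
= (6.626e-34)(3e8) / (106.1e-9)
= 1.8735e-18 J
= 11.6949 eV
KE = E_photon - phi
= 11.6949 - 3.0
= 8.6949 eV

8.6949


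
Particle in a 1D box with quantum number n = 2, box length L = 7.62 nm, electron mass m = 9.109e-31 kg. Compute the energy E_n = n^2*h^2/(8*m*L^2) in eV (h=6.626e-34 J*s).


E = n^2 * h^2 / (8 * m * L^2)
= 2^2 * (6.626e-34)^2 / (8 * 9.109e-31 * (7.62e-9)^2)
= 4 * 4.3904e-67 / (8 * 9.109e-31 * 5.8064e-17)
= 4.1504e-21 J
= 0.0259 eV

0.0259


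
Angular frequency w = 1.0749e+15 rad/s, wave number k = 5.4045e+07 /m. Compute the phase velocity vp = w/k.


vp = w / k
= 1.0749e+15 / 5.4045e+07
= 1.9889e+07 m/s

1.9889e+07


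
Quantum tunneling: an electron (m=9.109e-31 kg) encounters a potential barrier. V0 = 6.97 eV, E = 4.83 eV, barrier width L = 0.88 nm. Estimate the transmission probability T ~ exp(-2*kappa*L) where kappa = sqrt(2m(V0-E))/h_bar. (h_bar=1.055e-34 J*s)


V0 - E = 2.14 eV = 3.4283e-19 J
kappa = sqrt(2 * m * (V0-E)) / h_bar
= sqrt(2 * 9.109e-31 * 3.4283e-19) / 1.055e-34
= 7.4909e+09 /m
2*kappa*L = 2 * 7.4909e+09 * 0.88e-9
= 13.184
T = exp(-13.184) = 1.880363e-06

1.880363e-06


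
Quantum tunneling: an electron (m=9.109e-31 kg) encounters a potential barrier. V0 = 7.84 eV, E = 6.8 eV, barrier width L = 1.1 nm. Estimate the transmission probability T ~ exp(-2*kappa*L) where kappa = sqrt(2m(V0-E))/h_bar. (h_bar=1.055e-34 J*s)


V0 - E = 1.04 eV = 1.6661e-19 J
kappa = sqrt(2 * m * (V0-E)) / h_bar
= sqrt(2 * 9.109e-31 * 1.6661e-19) / 1.055e-34
= 5.2221e+09 /m
2*kappa*L = 2 * 5.2221e+09 * 1.1e-9
= 11.4886
T = exp(-11.4886) = 1.024586e-05

1.024586e-05


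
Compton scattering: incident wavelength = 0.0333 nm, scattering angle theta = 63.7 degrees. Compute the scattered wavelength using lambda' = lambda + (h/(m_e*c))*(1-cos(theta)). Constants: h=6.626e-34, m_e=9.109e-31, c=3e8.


Compton wavelength: h/(m_e*c) = 2.4247e-12 m
d_lambda = 2.4247e-12 * (1 - cos(63.7 deg))
= 2.4247e-12 * 0.556929
= 1.3504e-12 m = 0.00135 nm
lambda' = 0.0333 + 0.00135
= 0.03465 nm

0.03465


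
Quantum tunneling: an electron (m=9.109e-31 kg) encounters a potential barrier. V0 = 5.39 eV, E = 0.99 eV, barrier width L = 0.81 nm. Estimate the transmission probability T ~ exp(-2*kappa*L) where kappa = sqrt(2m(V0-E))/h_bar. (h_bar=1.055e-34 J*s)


V0 - E = 4.4 eV = 7.0488e-19 J
kappa = sqrt(2 * m * (V0-E)) / h_bar
= sqrt(2 * 9.109e-31 * 7.0488e-19) / 1.055e-34
= 1.0741e+10 /m
2*kappa*L = 2 * 1.0741e+10 * 0.81e-9
= 17.4009
T = exp(-17.4009) = 2.772722e-08

2.772722e-08


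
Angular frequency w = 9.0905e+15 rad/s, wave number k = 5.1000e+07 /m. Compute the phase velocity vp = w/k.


vp = w / k
= 9.0905e+15 / 5.1000e+07
= 1.7825e+08 m/s

1.7825e+08


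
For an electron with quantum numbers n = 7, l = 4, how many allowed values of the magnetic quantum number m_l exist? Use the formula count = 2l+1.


m_l ranges from -l to +l in integer steps
So m_l goes from -4 to +4
Count = 2l + 1 = 2*4 + 1
= 9

9


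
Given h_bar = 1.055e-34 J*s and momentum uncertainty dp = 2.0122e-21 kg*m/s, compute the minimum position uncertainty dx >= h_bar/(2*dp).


dx = h_bar / (2 * dp)
= 1.055e-34 / (2 * 2.0122e-21)
= 1.055e-34 / 4.0244e-21
= 2.6215e-14 m

2.6215e-14


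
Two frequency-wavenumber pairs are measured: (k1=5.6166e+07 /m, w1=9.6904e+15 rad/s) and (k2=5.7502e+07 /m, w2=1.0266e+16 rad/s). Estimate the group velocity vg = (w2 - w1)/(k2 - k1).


vg = (w2 - w1) / (k2 - k1)
= (1.0266e+16 - 9.6904e+15) / (5.7502e+07 - 5.6166e+07)
= 5.7560e+14 / 1.3360e+06
= 4.3084e+08 m/s

4.3084e+08


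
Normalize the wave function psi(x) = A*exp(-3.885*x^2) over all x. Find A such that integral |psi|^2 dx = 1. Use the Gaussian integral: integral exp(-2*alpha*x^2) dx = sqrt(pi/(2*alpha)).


integral |psi|^2 dx = A^2 * sqrt(pi/(2*alpha)) = 1
A^2 = sqrt(2*alpha/pi)
= sqrt(2 * 3.885 / pi)
= 1.572663
A = sqrt(1.572663)
= 1.2541

1.2541


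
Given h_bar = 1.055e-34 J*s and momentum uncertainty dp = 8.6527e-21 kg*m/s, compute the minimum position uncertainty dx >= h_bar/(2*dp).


dx = h_bar / (2 * dp)
= 1.055e-34 / (2 * 8.6527e-21)
= 1.055e-34 / 1.7305e-20
= 6.0964e-15 m

6.0964e-15


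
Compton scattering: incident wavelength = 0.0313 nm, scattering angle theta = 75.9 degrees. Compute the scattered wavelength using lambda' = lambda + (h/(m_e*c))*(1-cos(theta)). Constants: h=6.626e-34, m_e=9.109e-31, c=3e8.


Compton wavelength: h/(m_e*c) = 2.4247e-12 m
d_lambda = 2.4247e-12 * (1 - cos(75.9 deg))
= 2.4247e-12 * 0.756385
= 1.8340e-12 m = 0.001834 nm
lambda' = 0.0313 + 0.001834
= 0.033134 nm

0.033134


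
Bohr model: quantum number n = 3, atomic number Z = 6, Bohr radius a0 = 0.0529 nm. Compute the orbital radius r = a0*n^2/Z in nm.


r = a0 * n^2 / Z
= 0.0529 * 3^2 / 6
= 0.0529 * 9 / 6
= 0.0794 nm

0.0794


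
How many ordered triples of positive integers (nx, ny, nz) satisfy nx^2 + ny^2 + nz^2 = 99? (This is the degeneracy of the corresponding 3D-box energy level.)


Enumerate all (nx, ny, nz) with nx^2 + ny^2 + nz^2 = 99:
(1,7,7)
(3,3,9)
(3,9,3)
(5,5,7)
(5,7,5)
(7,1,7)
(7,5,5)
(7,7,1)
(9,3,3)
Total degeneracy = 9

9


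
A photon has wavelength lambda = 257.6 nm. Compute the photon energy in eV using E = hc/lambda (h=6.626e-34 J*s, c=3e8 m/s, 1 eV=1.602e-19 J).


E = hc / lambda
= (6.626e-34)(3e8) / (257.6e-9)
= 1.9878e-25 / 2.5760e-07
= 7.7166e-19 J
Converting to eV: 7.7166e-19 / 1.602e-19
= 4.8169 eV

4.8169


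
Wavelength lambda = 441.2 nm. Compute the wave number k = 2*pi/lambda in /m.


k = 2 * pi / lambda
= 6.2832 / (441.2e-9)
= 6.2832 / 4.4120e-07
= 1.4241e+07 /m

1.4241e+07


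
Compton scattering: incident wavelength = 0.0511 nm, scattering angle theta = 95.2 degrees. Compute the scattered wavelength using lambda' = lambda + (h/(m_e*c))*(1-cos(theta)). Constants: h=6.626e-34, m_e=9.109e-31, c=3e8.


Compton wavelength: h/(m_e*c) = 2.4247e-12 m
d_lambda = 2.4247e-12 * (1 - cos(95.2 deg))
= 2.4247e-12 * 1.090633
= 2.6445e-12 m = 0.002644 nm
lambda' = 0.0511 + 0.002644
= 0.053744 nm

0.053744


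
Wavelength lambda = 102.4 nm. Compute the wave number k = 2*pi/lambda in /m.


k = 2 * pi / lambda
= 6.2832 / (102.4e-9)
= 6.2832 / 1.0240e-07
= 6.1359e+07 /m

6.1359e+07


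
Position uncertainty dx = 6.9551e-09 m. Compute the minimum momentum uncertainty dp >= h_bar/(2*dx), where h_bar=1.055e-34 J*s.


dp = h_bar / (2 * dx)
= 1.055e-34 / (2 * 6.9551e-09)
= 1.055e-34 / 1.3910e-08
= 7.5844e-27 kg*m/s

7.5844e-27


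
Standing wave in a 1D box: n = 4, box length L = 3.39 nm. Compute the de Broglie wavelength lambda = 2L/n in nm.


lambda = 2L / n
= 2 * 3.39 / 4
= 6.78 / 4
= 1.695 nm

1.695


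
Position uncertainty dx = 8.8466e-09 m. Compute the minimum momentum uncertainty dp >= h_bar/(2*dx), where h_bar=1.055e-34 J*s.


dp = h_bar / (2 * dx)
= 1.055e-34 / (2 * 8.8466e-09)
= 1.055e-34 / 1.7693e-08
= 5.9627e-27 kg*m/s

5.9627e-27


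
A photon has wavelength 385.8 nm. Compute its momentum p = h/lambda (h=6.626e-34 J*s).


p = h / lambda
= 6.626e-34 / (385.8e-9)
= 6.626e-34 / 3.8580e-07
= 1.7175e-27 kg*m/s

1.7175e-27


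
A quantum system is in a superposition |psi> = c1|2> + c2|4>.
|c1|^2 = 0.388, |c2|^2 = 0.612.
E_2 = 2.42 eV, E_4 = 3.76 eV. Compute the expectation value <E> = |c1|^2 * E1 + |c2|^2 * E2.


<E> = |c1|^2 * E1 + |c2|^2 * E2
= 0.388 * 2.42 + 0.612 * 3.76
= 0.939 + 2.3011
= 3.2401 eV

3.2401


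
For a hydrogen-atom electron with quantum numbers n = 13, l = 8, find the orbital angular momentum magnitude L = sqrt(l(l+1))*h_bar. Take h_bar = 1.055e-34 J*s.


L = sqrt(l*(l+1)) * h_bar
= sqrt(8 * 9) * 1.055e-34
= sqrt(72) * 1.055e-34
= 8.4853 * 1.055e-34
= 8.9520e-34 J*s

8.9520e-34


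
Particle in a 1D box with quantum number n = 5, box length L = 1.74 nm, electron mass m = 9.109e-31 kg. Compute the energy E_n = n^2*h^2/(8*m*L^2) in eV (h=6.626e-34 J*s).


E = n^2 * h^2 / (8 * m * L^2)
= 5^2 * (6.626e-34)^2 / (8 * 9.109e-31 * (1.74e-9)^2)
= 25 * 4.3904e-67 / (8 * 9.109e-31 * 3.0276e-18)
= 4.9749e-19 J
= 3.1054 eV

3.1054


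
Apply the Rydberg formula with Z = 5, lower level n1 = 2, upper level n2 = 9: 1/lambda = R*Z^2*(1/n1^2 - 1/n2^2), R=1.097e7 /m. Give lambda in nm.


1/lambda = R * Z^2 * (1/n1^2 - 1/n2^2)
= 1.097e7 * 5^2 * (1/2^2 - 1/9^2)
= 1.097e7 * 25 * (0.25 - 0.012346)
= 6.5177e+07 /m
lambda = 1 / 6.5177e+07
= 15.3429 nm

15.3429


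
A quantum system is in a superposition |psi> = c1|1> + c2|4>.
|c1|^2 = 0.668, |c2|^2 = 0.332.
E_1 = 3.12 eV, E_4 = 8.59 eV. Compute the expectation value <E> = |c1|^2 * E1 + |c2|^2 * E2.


<E> = |c1|^2 * E1 + |c2|^2 * E2
= 0.668 * 3.12 + 0.332 * 8.59
= 2.0842 + 2.8519
= 4.936 eV

4.936


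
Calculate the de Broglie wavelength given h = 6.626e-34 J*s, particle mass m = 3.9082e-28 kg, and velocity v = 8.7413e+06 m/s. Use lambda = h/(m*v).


lambda = h / (m * v)
= 6.626e-34 / (3.9082e-28 * 8.7413e+06)
= 6.626e-34 / 3.4163e-21
= 1.9395e-13 m

1.9395e-13


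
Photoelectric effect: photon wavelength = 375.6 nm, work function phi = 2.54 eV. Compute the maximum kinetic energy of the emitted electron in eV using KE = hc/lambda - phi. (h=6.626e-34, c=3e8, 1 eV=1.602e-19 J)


E_photon = hc / lambda
= (6.626e-34)(3e8) / (375.6e-9)
= 5.2923e-19 J
= 3.3036 eV
KE = E_photon - phi
= 3.3036 - 2.54
= 0.7636 eV

0.7636


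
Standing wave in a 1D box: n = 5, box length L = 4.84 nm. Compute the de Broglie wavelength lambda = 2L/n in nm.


lambda = 2L / n
= 2 * 4.84 / 5
= 9.68 / 5
= 1.936 nm

1.936


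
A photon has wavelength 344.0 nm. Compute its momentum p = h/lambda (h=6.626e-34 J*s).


p = h / lambda
= 6.626e-34 / (344.0e-9)
= 6.626e-34 / 3.4400e-07
= 1.9262e-27 kg*m/s

1.9262e-27


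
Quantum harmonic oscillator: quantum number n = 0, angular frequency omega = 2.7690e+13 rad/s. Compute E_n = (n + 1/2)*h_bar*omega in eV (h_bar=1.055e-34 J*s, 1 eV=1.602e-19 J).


E = (n + 1/2) * h_bar * omega
= (0 + 0.5) * 1.055e-34 * 2.7690e+13
= 0.5 * 2.9213e-21
= 1.4606e-21 J
= 0.0091 eV

0.0091


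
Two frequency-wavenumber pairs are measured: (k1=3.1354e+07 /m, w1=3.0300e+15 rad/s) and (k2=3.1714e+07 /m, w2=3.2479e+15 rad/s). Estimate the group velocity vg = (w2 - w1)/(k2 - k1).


vg = (w2 - w1) / (k2 - k1)
= (3.2479e+15 - 3.0300e+15) / (3.1714e+07 - 3.1354e+07)
= 2.1790e+14 / 3.6000e+05
= 6.0528e+08 m/s

6.0528e+08
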